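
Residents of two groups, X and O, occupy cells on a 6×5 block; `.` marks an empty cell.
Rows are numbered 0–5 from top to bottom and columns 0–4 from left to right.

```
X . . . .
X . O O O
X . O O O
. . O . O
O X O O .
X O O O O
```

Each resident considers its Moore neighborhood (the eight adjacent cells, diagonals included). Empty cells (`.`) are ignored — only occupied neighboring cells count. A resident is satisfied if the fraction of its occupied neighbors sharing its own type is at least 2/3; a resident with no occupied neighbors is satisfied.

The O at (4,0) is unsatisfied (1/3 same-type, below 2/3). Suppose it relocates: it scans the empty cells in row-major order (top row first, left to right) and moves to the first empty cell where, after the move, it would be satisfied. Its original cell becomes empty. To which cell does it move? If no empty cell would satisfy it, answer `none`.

(0,2)

Vacating (4,0). Empty cells in order:
  (0,1): 1/3 same-type → still unsatisfied.
  (0,2): 2/2 same-type → satisfied — stop here.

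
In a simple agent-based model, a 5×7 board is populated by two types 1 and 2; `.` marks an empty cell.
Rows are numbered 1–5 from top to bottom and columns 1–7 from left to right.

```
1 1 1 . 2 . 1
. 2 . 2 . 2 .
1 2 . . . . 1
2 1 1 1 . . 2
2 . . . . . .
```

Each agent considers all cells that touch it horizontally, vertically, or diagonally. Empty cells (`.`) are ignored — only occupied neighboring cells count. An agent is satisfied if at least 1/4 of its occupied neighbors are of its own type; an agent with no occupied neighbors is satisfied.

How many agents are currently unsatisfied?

Row 1: (1,1)1 1/2 ✓ · (1,2)1 2/3 ✓ · (1,3)1 1/3 ✓ · (1,5)2 2/2 ✓ · (1,7)1 0/1 ✗
Row 2: (2,2)2 1/5 ✗ · (2,4)2 1/2 ✓ · (2,6)2 1/3 ✓
Row 3: (3,1)1 1/4 ✓ · (3,2)2 2/5 ✓ · (3,7)1 0/2 ✗
Row 4: (4,1)2 2/4 ✓ · (4,2)1 2/5 ✓ · (4,3)1 2/3 ✓ · (4,4)1 1/1 ✓ · (4,7)2 0/1 ✗
Row 5: (5,1)2 1/2 ✓
Unsatisfied: (1,7), (2,2), (3,7), (4,7) — 4 in total.

4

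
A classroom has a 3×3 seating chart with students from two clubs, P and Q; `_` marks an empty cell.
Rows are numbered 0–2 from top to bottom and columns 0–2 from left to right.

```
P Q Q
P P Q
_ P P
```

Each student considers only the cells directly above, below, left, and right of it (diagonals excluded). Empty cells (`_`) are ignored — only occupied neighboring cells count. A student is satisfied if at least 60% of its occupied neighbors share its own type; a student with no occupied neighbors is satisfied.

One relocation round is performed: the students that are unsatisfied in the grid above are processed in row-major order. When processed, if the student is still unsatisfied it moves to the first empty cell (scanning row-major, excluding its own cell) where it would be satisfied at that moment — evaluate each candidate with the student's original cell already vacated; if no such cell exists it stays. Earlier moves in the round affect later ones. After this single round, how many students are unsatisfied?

4

Initially unsatisfied (in order): (0,0), (0,1), (1,1), (1,2), (2,2).
  (0,0) → (2,0).
  (0,1): no empty cell satisfies it; stays.
  (1,1): no empty cell satisfies it; stays.
  (1,2): no empty cell satisfies it; stays.
  (2,2): no empty cell satisfies it; stays.
Resulting grid:
_ Q Q
P P Q
P P P
Unsatisfied now: (0,1), (1,1), (1,2), (2,2).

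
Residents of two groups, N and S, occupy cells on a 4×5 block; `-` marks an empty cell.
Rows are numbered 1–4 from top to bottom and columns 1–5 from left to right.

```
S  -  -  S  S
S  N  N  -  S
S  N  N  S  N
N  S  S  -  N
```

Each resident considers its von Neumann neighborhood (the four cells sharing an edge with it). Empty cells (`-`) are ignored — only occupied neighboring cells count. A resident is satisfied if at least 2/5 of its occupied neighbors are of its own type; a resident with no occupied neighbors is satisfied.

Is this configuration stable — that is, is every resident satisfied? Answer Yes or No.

Row 1: (1,1)S 1/1 ✓ · (1,4)S 1/1 ✓ · (1,5)S 2/2 ✓
Row 2: (2,1)S 2/3 ✓ · (2,2)N 2/3 ✓ · (2,3)N 2/2 ✓ · (2,5)S 1/2 ✓
Row 3: (3,1)S 1/3 ✗ · (3,2)N 2/4 ✓ · (3,3)N 2/4 ✓ · (3,4)S 0/2 ✗ · (3,5)N 1/3 ✗
Row 4: (4,1)N 0/2 ✗ · (4,2)S 1/3 ✗ · (4,3)S 1/2 ✓ · (4,5)N 1/1 ✓
For instance (3,1) has only 1/3 same-type neighbors, below 2/5.

No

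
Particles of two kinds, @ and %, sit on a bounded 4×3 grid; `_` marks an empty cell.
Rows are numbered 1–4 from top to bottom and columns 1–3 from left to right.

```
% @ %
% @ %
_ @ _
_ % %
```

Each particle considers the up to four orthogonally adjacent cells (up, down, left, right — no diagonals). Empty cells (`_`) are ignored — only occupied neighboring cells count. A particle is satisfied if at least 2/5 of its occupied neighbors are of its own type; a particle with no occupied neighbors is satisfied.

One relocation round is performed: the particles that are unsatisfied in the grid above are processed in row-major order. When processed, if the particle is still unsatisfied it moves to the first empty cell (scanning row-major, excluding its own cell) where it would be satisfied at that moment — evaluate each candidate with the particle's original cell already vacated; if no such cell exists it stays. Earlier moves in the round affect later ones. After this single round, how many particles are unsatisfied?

Initially unsatisfied (in order): (1,2).
  (1,2) → (3,1).
Resulting grid:
% _ %
% @ %
@ @ _
_ % %
Unsatisfied now: (2,1), (2,2).

2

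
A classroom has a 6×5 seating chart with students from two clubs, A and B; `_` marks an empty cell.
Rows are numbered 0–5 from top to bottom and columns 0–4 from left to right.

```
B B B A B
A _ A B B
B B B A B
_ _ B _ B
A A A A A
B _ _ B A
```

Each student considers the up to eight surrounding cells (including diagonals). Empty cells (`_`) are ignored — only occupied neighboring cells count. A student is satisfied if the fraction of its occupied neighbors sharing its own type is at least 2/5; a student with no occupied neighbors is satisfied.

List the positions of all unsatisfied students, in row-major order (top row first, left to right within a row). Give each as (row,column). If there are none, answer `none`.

(0,3), (1,0), (1,2), (2,3), (3,2), (3,4), (5,0), (5,3)

Row 0: (0,0)B 1/2 satisfied · (0,1)B 2/4 satisfied · (0,2)B 2/4 satisfied · (0,3)A 1/5 not · (0,4)B 2/3 satisfied
Row 1: (1,0)A 0/4 not · (1,2)A 2/7 not · (1,3)B 5/8 satisfied · (1,4)B 3/5 satisfied
Row 2: (2,0)B 1/2 satisfied · (2,1)B 3/5 satisfied · (2,2)B 3/5 satisfied · (2,3)A 1/7 not · (2,4)B 3/4 satisfied
Row 3: (3,2)B 2/6 not · (3,4)B 1/4 not
Row 4: (4,0)A 1/2 satisfied · (4,1)A 2/4 satisfied · (4,2)A 2/4 satisfied · (4,3)A 3/6 satisfied · (4,4)A 2/4 satisfied
Row 5: (5,0)B 0/2 not · (5,3)B 0/4 not · (5,4)A 2/3 satisfied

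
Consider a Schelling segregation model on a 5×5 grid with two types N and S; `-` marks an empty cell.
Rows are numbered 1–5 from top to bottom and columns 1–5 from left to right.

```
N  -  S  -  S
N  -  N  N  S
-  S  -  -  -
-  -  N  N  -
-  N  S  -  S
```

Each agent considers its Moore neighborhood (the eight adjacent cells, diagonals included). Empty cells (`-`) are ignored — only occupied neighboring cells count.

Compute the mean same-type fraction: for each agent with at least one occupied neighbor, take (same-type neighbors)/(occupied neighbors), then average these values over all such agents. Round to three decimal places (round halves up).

0.340

Row 1: (1,1)N 1/1 · (1,3)S 0/2 · (1,5)S 1/2
Row 2: (2,1)N 1/2 · (2,3)N 1/3 · (2,4)N 1/4 · (2,5)S 1/2
Row 3: (3,2)S 0/3
Row 4: (4,3)N 2/4 · (4,4)N 1/3
Row 5: (5,2)N 1/2 · (5,3)S 0/3 · (5,5)S 0/1
Sum over 13 agents: 1/1 + 0/2 + 1/2 + 1/2 + 1/3 + 1/4 + 1/2 + 0/3 + 2/4 + 1/3 + 1/2 + 0/3 + 0/1 = 53/12; mean = 53/12 ÷ 13 = 53/156 = 0.339743… → 0.340.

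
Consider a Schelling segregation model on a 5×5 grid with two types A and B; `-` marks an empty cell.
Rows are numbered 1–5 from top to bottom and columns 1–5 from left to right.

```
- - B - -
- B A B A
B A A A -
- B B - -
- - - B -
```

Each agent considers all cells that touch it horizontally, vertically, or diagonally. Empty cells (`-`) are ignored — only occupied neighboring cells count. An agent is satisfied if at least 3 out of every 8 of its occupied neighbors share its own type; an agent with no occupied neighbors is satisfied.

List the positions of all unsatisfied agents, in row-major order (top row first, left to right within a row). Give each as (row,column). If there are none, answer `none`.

(2,4), (3,2)

(1,3)B 2/3 satisfied
(2,2)B 2/5 satisfied
(2,3)A 3/6 satisfied
(2,4)B 1/5 not
(2,5)A 1/2 satisfied
(3,1)B 2/3 satisfied
(3,2)A 2/6 not
(3,3)A 3/7 satisfied
(3,4)A 3/5 satisfied
(4,2)B 2/4 satisfied
(4,3)B 2/5 satisfied
(5,4)B 1/1 satisfied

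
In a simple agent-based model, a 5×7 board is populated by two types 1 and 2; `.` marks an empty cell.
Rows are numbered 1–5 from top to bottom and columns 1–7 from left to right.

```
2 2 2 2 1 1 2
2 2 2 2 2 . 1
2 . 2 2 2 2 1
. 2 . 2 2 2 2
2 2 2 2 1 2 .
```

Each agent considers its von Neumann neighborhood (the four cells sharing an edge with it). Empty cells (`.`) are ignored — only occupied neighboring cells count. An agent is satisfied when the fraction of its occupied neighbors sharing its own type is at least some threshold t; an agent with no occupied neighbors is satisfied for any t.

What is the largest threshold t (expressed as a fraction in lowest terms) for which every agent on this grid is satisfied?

0/1

Row 1: (1,1)2 2/2 · (1,2)2 3/3 · (1,3)2 3/3 · (1,4)2 2/3 · (1,5)1 1/3 · (1,6)1 1/2 · (1,7)2 0/2
Row 2: (2,1)2 3/3 · (2,2)2 3/3 · (2,3)2 4/4 · (2,4)2 4/4 · (2,5)2 2/3 · (2,7)1 1/2
Row 3: (3,1)2 1/1 · (3,3)2 2/2 · (3,4)2 4/4 · (3,5)2 4/4 · (3,6)2 2/3 · (3,7)1 1/3
Row 4: (4,2)2 1/1 · (4,4)2 3/3 · (4,5)2 3/4 · (4,6)2 4/4 · (4,7)2 1/2
Row 5: (5,1)2 1/1 · (5,2)2 3/3 · (5,3)2 2/2 · (5,4)2 2/3 · (5,5)1 0/3 · (5,6)2 1/2
The smallest same-type fraction is 0/2 at (1,7), which reduces to 0/1. Any threshold above that leaves this agent unsatisfied.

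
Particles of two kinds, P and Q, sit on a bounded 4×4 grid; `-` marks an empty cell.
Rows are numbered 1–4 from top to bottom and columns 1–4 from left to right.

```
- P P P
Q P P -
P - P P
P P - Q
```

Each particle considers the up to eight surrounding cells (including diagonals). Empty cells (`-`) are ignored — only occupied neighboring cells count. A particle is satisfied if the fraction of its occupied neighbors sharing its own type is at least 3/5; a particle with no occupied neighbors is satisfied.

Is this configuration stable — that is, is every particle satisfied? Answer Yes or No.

No

(1,2)P 3/4 satisfied
(1,3)P 4/4 satisfied
(1,4)P 2/2 satisfied
(2,1)Q 0/3 not
(2,2)P 5/6 satisfied
(2,3)P 6/6 satisfied
(3,1)P 3/4 satisfied
(3,3)P 4/5 satisfied
(3,4)P 2/3 satisfied
(4,1)P 2/2 satisfied
(4,2)P 3/3 satisfied
(4,4)Q 0/2 not
For instance (2,1) has only 0/3 same-type neighbors, below 3/5.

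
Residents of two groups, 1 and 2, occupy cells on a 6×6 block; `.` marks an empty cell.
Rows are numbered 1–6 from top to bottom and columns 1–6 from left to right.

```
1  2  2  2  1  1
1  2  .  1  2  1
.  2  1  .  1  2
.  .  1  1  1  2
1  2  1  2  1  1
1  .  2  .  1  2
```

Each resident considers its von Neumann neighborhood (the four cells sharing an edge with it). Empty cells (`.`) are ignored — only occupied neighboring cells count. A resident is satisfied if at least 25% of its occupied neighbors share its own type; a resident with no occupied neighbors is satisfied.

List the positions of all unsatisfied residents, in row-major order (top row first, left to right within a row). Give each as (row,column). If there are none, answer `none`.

(2,4), (2,5), (5,2), (5,4), (6,3), (6,6)

(1,1)1 1/2 ✓
(1,2)2 2/3 ✓
(1,3)2 2/2 ✓
(1,4)2 1/3 ✓
(1,5)1 1/3 ✓
(1,6)1 2/2 ✓
(2,1)1 1/2 ✓
(2,2)2 2/3 ✓
(2,4)1 0/2 ✗
(2,5)2 0/4 ✗
(2,6)1 1/3 ✓
(3,2)2 1/2 ✓
(3,3)1 1/2 ✓
(3,5)1 1/3 ✓
(3,6)2 1/3 ✓
(4,3)1 3/3 ✓
(4,4)1 2/3 ✓
(4,5)1 3/4 ✓
(4,6)2 1/3 ✓
(5,1)1 1/2 ✓
(5,2)2 0/2 ✗
(5,3)1 1/4 ✓
(5,4)2 0/3 ✗
(5,5)1 3/4 ✓
(5,6)1 1/3 ✓
(6,1)1 1/1 ✓
(6,3)2 0/1 ✗
(6,5)1 1/2 ✓
(6,6)2 0/2 ✗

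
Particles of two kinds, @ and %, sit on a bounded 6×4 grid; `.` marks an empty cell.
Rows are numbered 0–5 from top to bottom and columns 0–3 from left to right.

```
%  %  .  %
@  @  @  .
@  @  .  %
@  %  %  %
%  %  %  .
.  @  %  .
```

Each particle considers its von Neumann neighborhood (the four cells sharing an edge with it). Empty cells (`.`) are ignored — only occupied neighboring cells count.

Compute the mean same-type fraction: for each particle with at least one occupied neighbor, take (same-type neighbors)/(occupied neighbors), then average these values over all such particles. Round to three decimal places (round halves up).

0.686

Row 0: (0,0)% 1/2 · (0,1)% 1/2 · (0,3)% — no occupied neighbors
Row 1: (1,0)@ 2/3 · (1,1)@ 3/4 · (1,2)@ 1/1
Row 2: (2,0)@ 3/3 · (2,1)@ 2/3 · (2,3)% 1/1
Row 3: (3,0)@ 1/3 · (3,1)% 2/4 · (3,2)% 3/3 · (3,3)% 2/2
Row 4: (4,0)% 1/2 · (4,1)% 3/4 · (4,2)% 3/3
Row 5: (5,1)@ 0/2 · (5,2)% 1/2
Sum over 17 particles: 1/2 + 1/2 + 2/3 + 3/4 + 1/1 + 3/3 + 2/3 + 1/1 + 1/3 + 2/4 + 3/3 + 2/2 + 1/2 + 3/4 + 3/3 + 0/2 + 1/2 = 35/3; mean = 35/3 ÷ 17 = 35/51 = 0.686274… → 0.686.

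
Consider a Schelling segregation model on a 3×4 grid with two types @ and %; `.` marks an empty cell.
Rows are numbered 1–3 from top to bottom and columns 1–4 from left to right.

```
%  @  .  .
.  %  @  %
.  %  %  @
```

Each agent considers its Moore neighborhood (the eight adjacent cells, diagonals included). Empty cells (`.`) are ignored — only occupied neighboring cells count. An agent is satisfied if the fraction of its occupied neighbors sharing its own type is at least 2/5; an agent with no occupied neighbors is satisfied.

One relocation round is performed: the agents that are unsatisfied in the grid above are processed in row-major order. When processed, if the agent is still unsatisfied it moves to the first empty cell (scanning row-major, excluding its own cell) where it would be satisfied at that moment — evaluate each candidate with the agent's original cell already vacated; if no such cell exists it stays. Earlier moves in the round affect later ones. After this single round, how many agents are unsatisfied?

1

Initially unsatisfied (in order): (1,2), (2,3), (2,4), (3,4).
  (1,2) → (1,4).
  (2,3): no empty cell satisfies it; stays.
  (2,4) → (1,2).
  (3,4): now satisfied by earlier moves; stays.
Resulting grid:
% % . @
. % @ .
. % % @
Unsatisfied now: (2,3).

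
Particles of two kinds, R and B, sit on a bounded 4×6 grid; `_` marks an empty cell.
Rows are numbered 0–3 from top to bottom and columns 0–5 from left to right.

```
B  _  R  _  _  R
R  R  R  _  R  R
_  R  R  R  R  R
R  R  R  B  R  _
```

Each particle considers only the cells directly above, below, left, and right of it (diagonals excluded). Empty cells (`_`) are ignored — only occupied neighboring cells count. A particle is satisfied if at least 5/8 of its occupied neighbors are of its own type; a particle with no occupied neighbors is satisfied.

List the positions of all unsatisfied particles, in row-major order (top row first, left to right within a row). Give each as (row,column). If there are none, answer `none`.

(0,0)B 0/1 ✗
(0,2)R 1/1 ✓
(0,5)R 1/1 ✓
(1,0)R 1/2 ✗
(1,1)R 3/3 ✓
(1,2)R 3/3 ✓
(1,4)R 2/2 ✓
(1,5)R 3/3 ✓
(2,1)R 3/3 ✓
(2,2)R 4/4 ✓
(2,3)R 2/3 ✓
(2,4)R 4/4 ✓
(2,5)R 2/2 ✓
(3,0)R 1/1 ✓
(3,1)R 3/3 ✓
(3,2)R 2/3 ✓
(3,3)B 0/3 ✗
(3,4)R 1/2 ✗

(0,0), (1,0), (3,3), (3,4)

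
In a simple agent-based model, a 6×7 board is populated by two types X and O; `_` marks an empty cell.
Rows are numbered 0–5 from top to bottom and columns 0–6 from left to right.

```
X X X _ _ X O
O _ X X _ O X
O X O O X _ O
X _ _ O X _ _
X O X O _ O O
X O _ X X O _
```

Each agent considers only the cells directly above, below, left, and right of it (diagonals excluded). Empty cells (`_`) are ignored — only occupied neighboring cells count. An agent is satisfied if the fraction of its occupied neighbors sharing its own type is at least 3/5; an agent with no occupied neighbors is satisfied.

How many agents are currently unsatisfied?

23

(0,0)X 1/2 not
(0,1)X 2/2 satisfied
(0,2)X 2/2 satisfied
(0,5)X 0/2 not
(0,6)O 0/2 not
(1,0)O 1/2 not
(1,2)X 2/3 satisfied
(1,3)X 1/2 not
(1,5)O 0/2 not
(1,6)X 0/3 not
(2,0)O 1/3 not
(2,1)X 0/2 not
(2,2)O 1/3 not
(2,3)O 2/4 not
(2,4)X 1/2 not
(2,6)O 0/1 not
(3,0)X 1/2 not
(3,3)O 2/3 satisfied
(3,4)X 1/2 not
(4,0)X 2/3 satisfied
(4,1)O 1/3 not
(4,2)X 0/2 not
(4,3)O 1/3 not
(4,5)O 2/2 satisfied
(4,6)O 1/1 satisfied
(5,0)X 1/2 not
(5,1)O 1/2 not
(5,3)X 1/2 not
(5,4)X 1/2 not
(5,5)O 1/2 not
Unsatisfied: (0,0), (0,5), (0,6), (1,0), (1,3), (1,5), (1,6), (2,0), (2,1), (2,2), (2,3), (2,4), (2,6), (3,0), (3,4), (4,1), (4,2), (4,3), (5,0), (5,1), (5,3), (5,4), (5,5) — 23 in total.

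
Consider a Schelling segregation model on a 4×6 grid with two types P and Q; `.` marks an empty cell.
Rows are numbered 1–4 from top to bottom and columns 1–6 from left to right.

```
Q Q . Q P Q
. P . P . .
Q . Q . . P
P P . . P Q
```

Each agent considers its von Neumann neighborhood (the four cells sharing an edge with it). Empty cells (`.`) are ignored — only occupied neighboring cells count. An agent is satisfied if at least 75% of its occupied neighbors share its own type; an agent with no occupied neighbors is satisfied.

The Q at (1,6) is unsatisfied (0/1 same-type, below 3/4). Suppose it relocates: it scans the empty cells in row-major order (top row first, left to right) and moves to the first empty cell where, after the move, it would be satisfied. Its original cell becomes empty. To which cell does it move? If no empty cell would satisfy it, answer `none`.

Vacating (1,6). Empty cells in order:
  (1,3): 2/2 same-type → satisfied — stop here.

(1,3)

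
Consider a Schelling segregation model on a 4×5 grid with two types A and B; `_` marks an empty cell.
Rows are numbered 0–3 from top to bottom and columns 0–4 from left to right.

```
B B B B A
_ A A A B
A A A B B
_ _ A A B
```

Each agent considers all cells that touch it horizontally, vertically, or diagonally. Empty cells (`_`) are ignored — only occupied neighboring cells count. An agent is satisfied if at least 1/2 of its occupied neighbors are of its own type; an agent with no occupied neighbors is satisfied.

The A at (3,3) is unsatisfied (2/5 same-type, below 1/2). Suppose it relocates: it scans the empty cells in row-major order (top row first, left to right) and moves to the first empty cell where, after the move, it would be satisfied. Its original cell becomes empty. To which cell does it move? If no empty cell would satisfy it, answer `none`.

Vacating (3,3). Empty cells in order:
  (1,0): 3/5 same-type → satisfied — stop here.

(1,0)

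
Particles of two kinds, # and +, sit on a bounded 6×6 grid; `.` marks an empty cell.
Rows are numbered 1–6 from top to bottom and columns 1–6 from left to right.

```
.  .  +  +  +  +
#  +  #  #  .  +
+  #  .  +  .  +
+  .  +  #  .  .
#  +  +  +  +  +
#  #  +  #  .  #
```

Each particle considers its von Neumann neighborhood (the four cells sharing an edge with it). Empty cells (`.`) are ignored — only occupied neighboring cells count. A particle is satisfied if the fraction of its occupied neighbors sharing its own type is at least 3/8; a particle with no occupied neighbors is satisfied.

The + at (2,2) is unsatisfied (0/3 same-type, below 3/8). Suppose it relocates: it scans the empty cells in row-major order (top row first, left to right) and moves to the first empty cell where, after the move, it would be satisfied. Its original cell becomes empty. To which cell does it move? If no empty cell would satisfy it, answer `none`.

Vacating (2,2). Empty cells in order:
  (1,1): 0/1 same-type → still unsatisfied.
  (1,2): 1/1 same-type → satisfied — stop here.

(1,2)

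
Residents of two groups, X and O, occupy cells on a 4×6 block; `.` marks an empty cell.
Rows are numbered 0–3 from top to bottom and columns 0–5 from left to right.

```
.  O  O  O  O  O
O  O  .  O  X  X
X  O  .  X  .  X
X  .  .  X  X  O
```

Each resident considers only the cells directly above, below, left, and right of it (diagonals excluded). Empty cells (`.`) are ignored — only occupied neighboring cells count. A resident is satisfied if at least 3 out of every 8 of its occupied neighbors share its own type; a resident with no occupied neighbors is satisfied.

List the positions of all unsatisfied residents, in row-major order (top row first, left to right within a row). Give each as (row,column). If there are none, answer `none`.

Row 0: (0,1)O 2/2 satisfied · (0,2)O 2/2 satisfied · (0,3)O 3/3 satisfied · (0,4)O 2/3 satisfied · (0,5)O 1/2 satisfied
Row 1: (1,0)O 1/2 satisfied · (1,1)O 3/3 satisfied · (1,3)O 1/3 not · (1,4)X 1/3 not · (1,5)X 2/3 satisfied
Row 2: (2,0)X 1/3 not · (2,1)O 1/2 satisfied · (2,3)X 1/2 satisfied · (2,5)X 1/2 satisfied
Row 3: (3,0)X 1/1 satisfied · (3,3)X 2/2 satisfied · (3,4)X 1/2 satisfied · (3,5)O 0/2 not

(1,3), (1,4), (2,0), (3,5)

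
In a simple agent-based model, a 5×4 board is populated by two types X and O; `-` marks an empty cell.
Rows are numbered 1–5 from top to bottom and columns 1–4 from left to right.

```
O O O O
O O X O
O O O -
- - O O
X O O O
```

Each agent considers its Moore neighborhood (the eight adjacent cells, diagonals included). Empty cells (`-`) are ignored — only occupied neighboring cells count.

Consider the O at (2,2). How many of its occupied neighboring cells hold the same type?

7

Occupied neighbors of (2,2): (1,1)=O, (1,2)=O, (1,3)=O, (2,1)=O, (2,3)=X, (3,1)=O, (3,2)=O, (3,3)=O.
Same type (O): 7 of 8.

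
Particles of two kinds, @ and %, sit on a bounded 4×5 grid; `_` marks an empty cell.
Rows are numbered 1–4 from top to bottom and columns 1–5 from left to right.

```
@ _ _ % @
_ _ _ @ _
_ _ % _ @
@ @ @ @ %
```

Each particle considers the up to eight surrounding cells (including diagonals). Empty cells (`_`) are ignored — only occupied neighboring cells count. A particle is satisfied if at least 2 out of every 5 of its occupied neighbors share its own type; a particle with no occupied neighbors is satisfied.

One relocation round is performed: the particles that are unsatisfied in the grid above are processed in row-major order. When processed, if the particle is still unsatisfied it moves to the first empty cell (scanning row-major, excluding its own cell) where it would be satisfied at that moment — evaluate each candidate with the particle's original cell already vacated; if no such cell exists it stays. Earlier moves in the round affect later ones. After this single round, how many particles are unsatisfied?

1

Initially unsatisfied (in order): (1,4), (3,3), (4,5).
  (1,4) → (2,2).
  (3,3) → (1,2).
  (4,5) → (1,3).
Resulting grid:
@ % % _ @
_ % _ @ _
_ _ _ _ @
@ @ @ @ _
Unsatisfied now: (1,1).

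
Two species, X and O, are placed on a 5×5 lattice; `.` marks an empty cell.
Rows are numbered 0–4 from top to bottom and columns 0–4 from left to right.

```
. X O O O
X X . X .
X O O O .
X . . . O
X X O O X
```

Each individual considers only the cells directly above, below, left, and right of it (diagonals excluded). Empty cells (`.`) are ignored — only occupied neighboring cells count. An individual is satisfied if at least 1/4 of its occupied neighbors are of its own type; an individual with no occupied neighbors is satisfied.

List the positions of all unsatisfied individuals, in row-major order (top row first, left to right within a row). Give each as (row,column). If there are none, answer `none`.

(0,1)X 1/2 satisfied
(0,2)O 1/2 satisfied
(0,3)O 2/3 satisfied
(0,4)O 1/1 satisfied
(1,0)X 2/2 satisfied
(1,1)X 2/3 satisfied
(1,3)X 0/2 not
(2,0)X 2/3 satisfied
(2,1)O 1/3 satisfied
(2,2)O 2/2 satisfied
(2,3)O 1/2 satisfied
(3,0)X 2/2 satisfied
(3,4)O 0/1 not
(4,0)X 2/2 satisfied
(4,1)X 1/2 satisfied
(4,2)O 1/2 satisfied
(4,3)O 1/2 satisfied
(4,4)X 0/2 not

(1,3), (3,4), (4,4)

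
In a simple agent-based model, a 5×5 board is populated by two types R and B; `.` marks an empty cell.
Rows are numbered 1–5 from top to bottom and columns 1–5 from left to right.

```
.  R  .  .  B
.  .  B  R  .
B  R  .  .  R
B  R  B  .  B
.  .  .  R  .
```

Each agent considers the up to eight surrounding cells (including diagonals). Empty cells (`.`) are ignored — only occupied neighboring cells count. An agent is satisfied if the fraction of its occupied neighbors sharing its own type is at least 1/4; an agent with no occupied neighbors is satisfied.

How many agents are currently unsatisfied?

Row 1: (1,2)R 0/1 not · (1,5)B 0/1 not
Row 2: (2,3)B 0/3 not · (2,4)R 1/3 satisfied
Row 3: (3,1)B 1/3 satisfied · (3,2)R 1/5 not · (3,5)R 1/2 satisfied
Row 4: (4,1)B 1/3 satisfied · (4,2)R 1/4 satisfied · (4,3)B 0/3 not · (4,5)B 0/2 not
Row 5: (5,4)R 0/2 not
Unsatisfied: (1,2), (1,5), (2,3), (3,2), (4,3), (4,5), (5,4) — 7 in total.

7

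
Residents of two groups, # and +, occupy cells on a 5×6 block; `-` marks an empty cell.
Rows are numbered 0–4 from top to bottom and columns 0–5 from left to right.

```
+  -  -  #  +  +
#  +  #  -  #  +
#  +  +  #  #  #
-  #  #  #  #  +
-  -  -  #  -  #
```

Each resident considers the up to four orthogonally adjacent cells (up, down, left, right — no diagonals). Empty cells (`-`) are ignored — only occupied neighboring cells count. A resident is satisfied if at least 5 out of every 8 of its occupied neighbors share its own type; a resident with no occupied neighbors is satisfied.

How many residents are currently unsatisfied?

15

Row 0: (0,0)+ 0/1 not · (0,3)# 0/1 not · (0,4)+ 1/3 not · (0,5)+ 2/2 satisfied
Row 1: (1,0)# 1/3 not · (1,1)+ 1/3 not · (1,2)# 0/2 not · (1,4)# 1/3 not · (1,5)+ 1/3 not
Row 2: (2,0)# 1/2 not · (2,1)+ 2/4 not · (2,2)+ 1/4 not · (2,3)# 2/3 satisfied · (2,4)# 4/4 satisfied · (2,5)# 1/3 not
Row 3: (3,1)# 1/2 not · (3,2)# 2/3 satisfied · (3,3)# 4/4 satisfied · (3,4)# 2/3 satisfied · (3,5)+ 0/3 not
Row 4: (4,3)# 1/1 satisfied · (4,5)# 0/1 not
Unsatisfied: (0,0), (0,3), (0,4), (1,0), (1,1), (1,2), (1,4), (1,5), (2,0), (2,1), (2,2), (2,5), (3,1), (3,5), (4,5) — 15 in total.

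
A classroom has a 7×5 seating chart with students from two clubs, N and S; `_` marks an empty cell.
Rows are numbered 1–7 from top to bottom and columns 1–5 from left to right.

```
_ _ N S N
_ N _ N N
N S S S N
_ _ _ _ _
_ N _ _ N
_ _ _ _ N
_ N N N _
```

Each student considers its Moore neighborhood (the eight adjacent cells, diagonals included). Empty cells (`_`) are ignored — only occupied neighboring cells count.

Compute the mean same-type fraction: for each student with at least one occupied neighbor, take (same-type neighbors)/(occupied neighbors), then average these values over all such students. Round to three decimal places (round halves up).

0.641

(1,3)N 2/3
(1,4)S 0/4
(1,5)N 2/3
(2,2)N 2/4
(2,4)N 4/7
(2,5)N 3/5
(3,1)N 1/2
(3,2)S 1/3
(3,3)S 2/4
(3,4)S 1/4
(3,5)N 2/3
(5,2)N — no occupied neighbors
(5,5)N 1/1
(6,5)N 2/2
(7,2)N 1/1
(7,3)N 2/2
(7,4)N 2/2
Sum over 16 students: 2/3 + 0/4 + 2/3 + 2/4 + 4/7 + 3/5 + 1/2 + 1/3 + 2/4 + 1/4 + 2/3 + 1/1 + 2/2 + 1/1 + 2/2 + 2/2 = 4307/420; mean = 4307/420 ÷ 16 = 4307/6720 = 0.640922… → 0.641.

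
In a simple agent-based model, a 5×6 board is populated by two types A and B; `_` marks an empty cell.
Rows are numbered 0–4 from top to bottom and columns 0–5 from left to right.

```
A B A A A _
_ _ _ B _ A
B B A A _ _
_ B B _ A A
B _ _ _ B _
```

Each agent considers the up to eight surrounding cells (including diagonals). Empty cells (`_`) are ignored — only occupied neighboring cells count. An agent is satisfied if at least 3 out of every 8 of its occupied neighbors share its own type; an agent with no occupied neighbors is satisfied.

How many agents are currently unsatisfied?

6

Row 0: (0,0)A 0/1 not · (0,1)B 0/2 not · (0,2)A 1/3 not · (0,3)A 2/3 satisfied · (0,4)A 2/3 satisfied
Row 1: (1,3)B 0/5 not · (1,5)A 1/1 satisfied
Row 2: (2,0)B 2/2 satisfied · (2,1)B 3/4 satisfied · (2,2)A 1/5 not · (2,3)A 2/4 satisfied
Row 3: (3,1)B 4/5 satisfied · (3,2)B 2/4 satisfied · (3,4)A 2/3 satisfied · (3,5)A 1/2 satisfied
Row 4: (4,0)B 1/1 satisfied · (4,4)B 0/2 not
Unsatisfied: (0,0), (0,1), (0,2), (1,3), (2,2), (4,4) — 6 in total.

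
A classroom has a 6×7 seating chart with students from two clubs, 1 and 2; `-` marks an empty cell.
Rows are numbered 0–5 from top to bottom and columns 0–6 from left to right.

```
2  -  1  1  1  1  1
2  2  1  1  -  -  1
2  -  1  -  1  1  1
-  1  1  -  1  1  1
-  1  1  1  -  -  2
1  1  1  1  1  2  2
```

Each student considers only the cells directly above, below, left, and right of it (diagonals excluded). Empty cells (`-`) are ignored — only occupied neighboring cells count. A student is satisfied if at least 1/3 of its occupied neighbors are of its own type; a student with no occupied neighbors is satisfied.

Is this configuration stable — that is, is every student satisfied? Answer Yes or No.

Yes

Row 0: (0,0)2 1/1 ✓ · (0,2)1 2/2 ✓ · (0,3)1 3/3 ✓ · (0,4)1 2/2 ✓ · (0,5)1 2/2 ✓ · (0,6)1 2/2 ✓
Row 1: (1,0)2 3/3 ✓ · (1,1)2 1/2 ✓ · (1,2)1 3/4 ✓ · (1,3)1 2/2 ✓ · (1,6)1 2/2 ✓
Row 2: (2,0)2 1/1 ✓ · (2,2)1 2/2 ✓ · (2,4)1 2/2 ✓ · (2,5)1 3/3 ✓ · (2,6)1 3/3 ✓
Row 3: (3,1)1 2/2 ✓ · (3,2)1 3/3 ✓ · (3,4)1 2/2 ✓ · (3,5)1 3/3 ✓ · (3,6)1 2/3 ✓
Row 4: (4,1)1 3/3 ✓ · (4,2)1 4/4 ✓ · (4,3)1 2/2 ✓ · (4,6)2 1/2 ✓
Row 5: (5,0)1 1/1 ✓ · (5,1)1 3/3 ✓ · (5,2)1 3/3 ✓ · (5,3)1 3/3 ✓ · (5,4)1 1/2 ✓ · (5,5)2 1/2 ✓ · (5,6)2 2/2 ✓
All meet the threshold, so the configuration is stable.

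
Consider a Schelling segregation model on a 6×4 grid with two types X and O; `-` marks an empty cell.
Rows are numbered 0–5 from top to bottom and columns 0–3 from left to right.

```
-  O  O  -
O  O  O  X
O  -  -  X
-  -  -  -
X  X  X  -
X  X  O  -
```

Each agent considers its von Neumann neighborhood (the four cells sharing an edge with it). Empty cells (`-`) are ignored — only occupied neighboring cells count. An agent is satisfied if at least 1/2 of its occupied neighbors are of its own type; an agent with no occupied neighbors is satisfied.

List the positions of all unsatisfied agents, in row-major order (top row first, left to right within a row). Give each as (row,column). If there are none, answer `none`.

Row 0: (0,1)O 2/2 ✓ · (0,2)O 2/2 ✓
Row 1: (1,0)O 2/2 ✓ · (1,1)O 3/3 ✓ · (1,2)O 2/3 ✓ · (1,3)X 1/2 ✓
Row 2: (2,0)O 1/1 ✓ · (2,3)X 1/1 ✓
Row 4: (4,0)X 2/2 ✓ · (4,1)X 3/3 ✓ · (4,2)X 1/2 ✓
Row 5: (5,0)X 2/2 ✓ · (5,1)X 2/3 ✓ · (5,2)O 0/2 ✗

(5,2)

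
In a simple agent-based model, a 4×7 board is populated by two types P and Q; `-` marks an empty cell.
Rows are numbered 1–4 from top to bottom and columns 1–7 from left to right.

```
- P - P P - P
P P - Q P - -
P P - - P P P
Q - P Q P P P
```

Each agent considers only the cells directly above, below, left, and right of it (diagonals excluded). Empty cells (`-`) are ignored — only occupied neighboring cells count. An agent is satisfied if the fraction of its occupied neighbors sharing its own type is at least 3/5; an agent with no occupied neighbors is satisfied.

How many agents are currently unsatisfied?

Row 1: (1,2)P 1/1 satisfied · (1,4)P 1/2 not · (1,5)P 2/2 satisfied · (1,7)P 0/0 satisfied
Row 2: (2,1)P 2/2 satisfied · (2,2)P 3/3 satisfied · (2,4)Q 0/2 not · (2,5)P 2/3 satisfied
Row 3: (3,1)P 2/3 satisfied · (3,2)P 2/2 satisfied · (3,5)P 3/3 satisfied · (3,6)P 3/3 satisfied · (3,7)P 2/2 satisfied
Row 4: (4,1)Q 0/1 not · (4,3)P 0/1 not · (4,4)Q 0/2 not · (4,5)P 2/3 satisfied · (4,6)P 3/3 satisfied · (4,7)P 2/2 satisfied
Unsatisfied: (1,4), (2,4), (4,1), (4,3), (4,4) — 5 in total.

5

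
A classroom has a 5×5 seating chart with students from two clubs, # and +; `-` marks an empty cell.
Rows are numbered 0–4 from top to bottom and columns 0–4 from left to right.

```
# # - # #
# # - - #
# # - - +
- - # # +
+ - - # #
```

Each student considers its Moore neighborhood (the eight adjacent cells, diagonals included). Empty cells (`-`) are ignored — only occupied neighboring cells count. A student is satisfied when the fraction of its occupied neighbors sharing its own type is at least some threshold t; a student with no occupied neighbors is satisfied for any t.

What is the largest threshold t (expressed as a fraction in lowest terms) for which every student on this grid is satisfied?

1/4

(0,0)# 3/3
(0,1)# 3/3
(0,3)# 2/2
(0,4)# 2/2
(1,0)# 5/5
(1,1)# 5/5
(1,4)# 2/3
(2,0)# 3/3
(2,1)# 4/4
(2,4)+ 1/3
(3,2)# 3/3
(3,3)# 3/5
(3,4)+ 1/4
(4,0)+ — no occupied neighbors
(4,3)# 3/4
(4,4)# 2/3
The smallest same-type fraction is 1/4 at (3,4), which reduces to 1/4. Any threshold above that leaves this student unsatisfied.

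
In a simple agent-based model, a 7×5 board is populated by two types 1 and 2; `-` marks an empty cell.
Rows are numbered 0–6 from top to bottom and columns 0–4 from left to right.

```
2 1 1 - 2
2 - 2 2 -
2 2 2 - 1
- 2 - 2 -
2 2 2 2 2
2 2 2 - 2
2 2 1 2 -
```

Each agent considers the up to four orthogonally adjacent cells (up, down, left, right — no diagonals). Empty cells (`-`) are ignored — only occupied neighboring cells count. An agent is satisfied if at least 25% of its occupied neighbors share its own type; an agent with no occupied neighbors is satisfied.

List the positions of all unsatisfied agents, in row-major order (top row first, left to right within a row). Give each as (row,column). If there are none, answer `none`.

(6,2), (6,3)

(0,0)2 1/2 ✓
(0,1)1 1/2 ✓
(0,2)1 1/2 ✓
(0,4)2 0/0 ✓
(1,0)2 2/2 ✓
(1,2)2 2/3 ✓
(1,3)2 1/1 ✓
(2,0)2 2/2 ✓
(2,1)2 3/3 ✓
(2,2)2 2/2 ✓
(2,4)1 0/0 ✓
(3,1)2 2/2 ✓
(3,3)2 1/1 ✓
(4,0)2 2/2 ✓
(4,1)2 4/4 ✓
(4,2)2 3/3 ✓
(4,3)2 3/3 ✓
(4,4)2 2/2 ✓
(5,0)2 3/3 ✓
(5,1)2 4/4 ✓
(5,2)2 2/3 ✓
(5,4)2 1/1 ✓
(6,0)2 2/2 ✓
(6,1)2 2/3 ✓
(6,2)1 0/3 ✗
(6,3)2 0/1 ✗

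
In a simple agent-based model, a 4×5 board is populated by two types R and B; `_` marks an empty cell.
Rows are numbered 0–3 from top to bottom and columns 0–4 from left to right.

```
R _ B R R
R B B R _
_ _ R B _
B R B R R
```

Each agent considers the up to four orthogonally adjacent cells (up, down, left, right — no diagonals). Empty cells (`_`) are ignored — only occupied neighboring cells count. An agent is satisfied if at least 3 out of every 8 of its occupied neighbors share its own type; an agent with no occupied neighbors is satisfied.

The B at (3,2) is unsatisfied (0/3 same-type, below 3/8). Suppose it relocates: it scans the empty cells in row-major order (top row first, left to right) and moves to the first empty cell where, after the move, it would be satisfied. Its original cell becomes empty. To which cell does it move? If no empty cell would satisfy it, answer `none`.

(0,1)

Vacating (3,2). Empty cells in order:
  (0,1): 2/3 same-type → satisfied — stop here.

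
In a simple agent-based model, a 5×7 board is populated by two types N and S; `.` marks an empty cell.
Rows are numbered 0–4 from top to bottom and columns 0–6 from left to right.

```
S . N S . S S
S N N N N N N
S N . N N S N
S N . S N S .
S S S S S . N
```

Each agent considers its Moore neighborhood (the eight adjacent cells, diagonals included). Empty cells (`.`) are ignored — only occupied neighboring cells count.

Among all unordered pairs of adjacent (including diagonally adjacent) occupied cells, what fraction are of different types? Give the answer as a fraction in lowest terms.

Scan each occupied cell's neighbors to the right and below (and the two forward diagonals) so each pair is counted once.
From row 0: 10 unlike of 15 pairs (running 10/15).
From row 1: 6 unlike of 22 pairs (running 16/37).
From row 2: 10 unlike of 16 pairs (running 26/53).
From row 3: 9 unlike of 15 pairs (running 35/68).
From row 4: 0 unlike of 4 pairs (running 35/72).
Total adjacent occupied pairs: 72; unlike-type pairs: 35.
35/72 is already in lowest terms.

35/72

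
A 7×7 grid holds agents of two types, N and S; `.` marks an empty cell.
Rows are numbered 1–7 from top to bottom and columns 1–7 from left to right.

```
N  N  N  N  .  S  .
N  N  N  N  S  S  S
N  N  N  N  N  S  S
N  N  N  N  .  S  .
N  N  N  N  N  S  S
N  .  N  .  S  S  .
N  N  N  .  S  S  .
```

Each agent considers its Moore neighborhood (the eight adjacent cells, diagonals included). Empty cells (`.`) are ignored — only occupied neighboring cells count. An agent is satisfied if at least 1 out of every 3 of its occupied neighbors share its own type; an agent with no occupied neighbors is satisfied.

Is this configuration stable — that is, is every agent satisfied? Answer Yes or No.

Yes

(1,1)N 3/3 ✓
(1,2)N 5/5 ✓
(1,3)N 5/5 ✓
(1,4)N 3/4 ✓
(1,6)S 3/3 ✓
(2,1)N 5/5 ✓
(2,2)N 8/8 ✓
(2,3)N 8/8 ✓
(2,4)N 6/7 ✓
(2,5)S 3/7 ✓
(2,6)S 5/6 ✓
(2,7)S 4/4 ✓
(3,1)N 5/5 ✓
(3,2)N 8/8 ✓
(3,3)N 8/8 ✓
(3,4)N 6/7 ✓
(3,5)N 3/7 ✓
(3,6)S 5/6 ✓
(3,7)S 4/4 ✓
(4,1)N 5/5 ✓
(4,2)N 8/8 ✓
(4,3)N 8/8 ✓
(4,4)N 7/7 ✓
(4,6)S 4/6 ✓
(5,1)N 4/4 ✓
(5,2)N 7/7 ✓
(5,3)N 6/6 ✓
(5,4)N 5/6 ✓
(5,5)N 2/6 ✓
(5,6)S 4/5 ✓
(5,7)S 3/3 ✓
(6,1)N 4/4 ✓
(6,3)N 5/5 ✓
(6,5)S 4/6 ✓
(6,6)S 5/6 ✓
(7,1)N 2/2 ✓
(7,2)N 4/4 ✓
(7,3)N 2/2 ✓
(7,5)S 3/3 ✓
(7,6)S 3/3 ✓
All meet the threshold, so the configuration is stable.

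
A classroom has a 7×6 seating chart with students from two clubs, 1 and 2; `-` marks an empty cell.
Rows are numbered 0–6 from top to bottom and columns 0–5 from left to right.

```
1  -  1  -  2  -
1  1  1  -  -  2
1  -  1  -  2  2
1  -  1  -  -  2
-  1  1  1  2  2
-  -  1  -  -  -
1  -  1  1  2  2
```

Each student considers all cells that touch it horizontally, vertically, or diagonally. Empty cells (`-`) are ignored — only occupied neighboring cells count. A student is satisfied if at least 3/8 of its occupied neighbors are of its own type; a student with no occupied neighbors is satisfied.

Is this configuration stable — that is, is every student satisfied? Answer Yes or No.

Row 0: (0,0)1 2/2 ok · (0,2)1 2/2 ok · (0,4)2 1/1 ok
Row 1: (1,0)1 3/3 ok · (1,1)1 6/6 ok · (1,2)1 3/3 ok · (1,5)2 3/3 ok
Row 2: (2,0)1 3/3 ok · (2,2)1 3/3 ok · (2,4)2 3/3 ok · (2,5)2 3/3 ok
Row 3: (3,0)1 2/2 ok · (3,2)1 4/4 ok · (3,5)2 4/4 ok
Row 4: (4,1)1 4/4 ok · (4,2)1 4/4 ok · (4,3)1 3/4 ok · (4,4)2 2/3 ok · (4,5)2 2/2 ok
Row 5: (5,2)1 5/5 ok
Row 6: (6,0)1 0/0 ok · (6,2)1 2/2 ok · (6,3)1 2/3 ok · (6,4)2 1/2 ok · (6,5)2 1/1 ok
All meet the threshold, so the configuration is stable.

Yes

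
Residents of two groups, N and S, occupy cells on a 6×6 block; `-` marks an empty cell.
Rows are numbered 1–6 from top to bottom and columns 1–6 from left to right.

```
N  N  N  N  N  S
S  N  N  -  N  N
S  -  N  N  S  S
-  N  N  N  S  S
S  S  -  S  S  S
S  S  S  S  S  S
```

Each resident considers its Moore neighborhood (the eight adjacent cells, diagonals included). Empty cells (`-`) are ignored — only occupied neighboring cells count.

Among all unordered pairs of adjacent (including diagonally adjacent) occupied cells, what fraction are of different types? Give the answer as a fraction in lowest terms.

Scan each occupied cell's neighbors to the right and below (and the two forward diagonals) so each pair is counted once.
From row 1: 5 unlike of 18 pairs (running 5/18).
From row 2: 6 unlike of 13 pairs (running 11/31).
From row 3: 4 unlike of 15 pairs (running 15/46).
From row 4: 7 unlike of 15 pairs (running 22/61).
From row 5: 0 unlike of 16 pairs (running 22/77).
From row 6: 0 unlike of 5 pairs (running 22/82).
Total adjacent occupied pairs: 82; unlike-type pairs: 22.
22/82 reduces to 11/41.

11/41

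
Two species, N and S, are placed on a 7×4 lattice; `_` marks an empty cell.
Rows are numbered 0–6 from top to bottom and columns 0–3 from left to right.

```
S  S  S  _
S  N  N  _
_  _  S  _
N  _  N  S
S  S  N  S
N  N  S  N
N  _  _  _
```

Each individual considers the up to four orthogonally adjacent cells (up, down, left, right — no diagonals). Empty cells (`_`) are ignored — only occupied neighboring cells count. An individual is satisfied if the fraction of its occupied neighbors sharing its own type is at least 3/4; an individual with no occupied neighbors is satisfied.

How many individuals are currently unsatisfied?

Row 0: (0,0)S 2/2 satisfied · (0,1)S 2/3 not · (0,2)S 1/2 not
Row 1: (1,0)S 1/2 not · (1,1)N 1/3 not · (1,2)N 1/3 not
Row 2: (2,2)S 0/2 not
Row 3: (3,0)N 0/1 not · (3,2)N 1/3 not · (3,3)S 1/2 not
Row 4: (4,0)S 1/3 not · (4,1)S 1/3 not · (4,2)N 1/4 not · (4,3)S 1/3 not
Row 5: (5,0)N 2/3 not · (5,1)N 1/3 not · (5,2)S 0/3 not · (5,3)N 0/2 not
Row 6: (6,0)N 1/1 satisfied
Unsatisfied: (0,1), (0,2), (1,0), (1,1), (1,2), (2,2), (3,0), (3,2), (3,3), (4,0), (4,1), (4,2), (4,3), (5,0), (5,1), (5,2), (5,3) — 17 in total.

17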